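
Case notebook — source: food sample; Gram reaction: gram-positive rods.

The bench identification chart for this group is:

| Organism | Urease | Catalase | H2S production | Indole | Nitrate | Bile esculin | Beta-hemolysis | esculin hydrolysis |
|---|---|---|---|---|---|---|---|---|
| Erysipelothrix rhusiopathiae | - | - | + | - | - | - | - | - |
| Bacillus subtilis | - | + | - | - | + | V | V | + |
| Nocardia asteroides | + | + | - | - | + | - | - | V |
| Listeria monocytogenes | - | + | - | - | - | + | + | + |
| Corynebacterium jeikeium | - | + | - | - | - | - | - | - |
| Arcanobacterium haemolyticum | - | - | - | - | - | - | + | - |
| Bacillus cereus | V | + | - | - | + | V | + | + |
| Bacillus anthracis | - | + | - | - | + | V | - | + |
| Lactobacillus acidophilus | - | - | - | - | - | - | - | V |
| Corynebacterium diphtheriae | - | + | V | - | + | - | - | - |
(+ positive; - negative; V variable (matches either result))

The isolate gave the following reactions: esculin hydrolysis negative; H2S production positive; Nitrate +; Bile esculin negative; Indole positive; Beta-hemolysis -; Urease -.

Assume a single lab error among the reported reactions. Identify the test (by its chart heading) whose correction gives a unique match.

As reported, no row in the chart matches all 7 reactions.
Reversing Bile esculin → still no organism matches.
Reversing Beta-hemolysis → still no organism matches.
Reversing Nitrate → still no organism matches.
Reversing Indole (to -) → unique match: Corynebacterium diphtheriae.
Reversing Urease → still no organism matches.
Reversing esculin hydrolysis → still no organism matches.
Reversing H2S production → still no organism matches.

Indole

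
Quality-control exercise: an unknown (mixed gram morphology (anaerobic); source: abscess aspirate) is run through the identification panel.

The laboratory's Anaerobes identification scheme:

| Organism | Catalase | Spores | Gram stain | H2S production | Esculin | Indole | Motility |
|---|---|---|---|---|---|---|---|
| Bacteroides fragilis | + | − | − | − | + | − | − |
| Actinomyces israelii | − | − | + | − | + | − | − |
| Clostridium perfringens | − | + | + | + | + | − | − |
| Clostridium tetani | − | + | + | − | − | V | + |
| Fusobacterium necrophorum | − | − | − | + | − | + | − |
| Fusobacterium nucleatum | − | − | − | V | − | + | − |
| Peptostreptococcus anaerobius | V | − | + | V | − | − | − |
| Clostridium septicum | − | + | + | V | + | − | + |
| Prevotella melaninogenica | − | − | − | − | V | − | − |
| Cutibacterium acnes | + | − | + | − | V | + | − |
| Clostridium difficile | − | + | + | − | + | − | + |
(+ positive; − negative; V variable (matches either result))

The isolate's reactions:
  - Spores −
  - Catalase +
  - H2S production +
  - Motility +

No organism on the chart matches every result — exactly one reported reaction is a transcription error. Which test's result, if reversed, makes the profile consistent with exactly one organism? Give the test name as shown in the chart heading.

As reported, no row in the chart matches all 4 reactions.
Reversing H2S production → still no organism matches.
Reversing Spores → still no organism matches.
Reversing Catalase → still no organism matches.
Reversing Motility (to −) → unique match: Peptostreptococcus anaerobius.

Motility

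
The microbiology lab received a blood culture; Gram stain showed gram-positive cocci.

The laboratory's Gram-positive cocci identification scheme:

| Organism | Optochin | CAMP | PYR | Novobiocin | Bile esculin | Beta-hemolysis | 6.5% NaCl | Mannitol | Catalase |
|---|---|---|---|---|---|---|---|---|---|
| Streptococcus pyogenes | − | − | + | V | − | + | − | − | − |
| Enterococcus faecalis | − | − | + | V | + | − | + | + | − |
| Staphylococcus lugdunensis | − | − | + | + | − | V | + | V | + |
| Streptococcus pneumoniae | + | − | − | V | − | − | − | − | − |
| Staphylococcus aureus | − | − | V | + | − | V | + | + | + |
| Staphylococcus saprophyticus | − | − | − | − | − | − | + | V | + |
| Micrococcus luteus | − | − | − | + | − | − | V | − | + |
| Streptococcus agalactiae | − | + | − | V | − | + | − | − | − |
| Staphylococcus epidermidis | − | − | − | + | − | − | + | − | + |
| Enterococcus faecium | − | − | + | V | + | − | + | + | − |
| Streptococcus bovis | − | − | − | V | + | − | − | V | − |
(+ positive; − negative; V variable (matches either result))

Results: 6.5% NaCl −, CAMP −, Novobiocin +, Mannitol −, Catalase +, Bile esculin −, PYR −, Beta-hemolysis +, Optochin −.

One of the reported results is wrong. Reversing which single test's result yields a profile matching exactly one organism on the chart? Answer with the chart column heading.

As reported, no row in the chart matches all 9 reactions.
Reversing CAMP → still no organism matches.
Reversing Novobiocin → still no organism matches.
Reversing PYR → still no organism matches.
Reversing Catalase → still no organism matches.
Reversing Bile esculin → still no organism matches.
Reversing Beta-hemolysis (to −) → unique match: Micrococcus luteus.
Reversing 6.5% NaCl → still no organism matches.
Reversing Optochin → still no organism matches.
Reversing Mannitol → still no organism matches.

Beta-hemolysis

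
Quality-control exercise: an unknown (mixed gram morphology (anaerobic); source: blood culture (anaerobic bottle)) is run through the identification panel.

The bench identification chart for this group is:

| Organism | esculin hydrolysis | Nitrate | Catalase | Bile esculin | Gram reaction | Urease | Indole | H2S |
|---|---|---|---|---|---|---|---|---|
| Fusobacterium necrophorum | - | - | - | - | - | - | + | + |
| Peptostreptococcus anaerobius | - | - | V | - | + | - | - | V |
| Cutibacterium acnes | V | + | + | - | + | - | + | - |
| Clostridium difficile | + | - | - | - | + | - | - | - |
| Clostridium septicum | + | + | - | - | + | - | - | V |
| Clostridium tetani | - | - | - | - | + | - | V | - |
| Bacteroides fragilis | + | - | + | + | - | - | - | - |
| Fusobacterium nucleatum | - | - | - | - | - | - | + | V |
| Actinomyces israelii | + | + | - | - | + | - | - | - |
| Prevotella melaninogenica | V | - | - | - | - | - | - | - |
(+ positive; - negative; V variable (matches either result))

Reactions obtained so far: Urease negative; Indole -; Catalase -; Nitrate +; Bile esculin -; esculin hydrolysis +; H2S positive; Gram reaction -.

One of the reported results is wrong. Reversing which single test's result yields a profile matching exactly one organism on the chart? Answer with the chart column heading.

Gram reaction

As reported, no row in the chart matches all 8 reactions.
Reversing Bile esculin → still no organism matches.
Reversing Gram reaction (to +) → unique match: Clostridium septicum.
Reversing esculin hydrolysis → still no organism matches.
Reversing Indole → still no organism matches.
Reversing Urease → still no organism matches.
Reversing Catalase → still no organism matches.
Reversing H2S → still no organism matches.
Reversing Nitrate → still no organism matches.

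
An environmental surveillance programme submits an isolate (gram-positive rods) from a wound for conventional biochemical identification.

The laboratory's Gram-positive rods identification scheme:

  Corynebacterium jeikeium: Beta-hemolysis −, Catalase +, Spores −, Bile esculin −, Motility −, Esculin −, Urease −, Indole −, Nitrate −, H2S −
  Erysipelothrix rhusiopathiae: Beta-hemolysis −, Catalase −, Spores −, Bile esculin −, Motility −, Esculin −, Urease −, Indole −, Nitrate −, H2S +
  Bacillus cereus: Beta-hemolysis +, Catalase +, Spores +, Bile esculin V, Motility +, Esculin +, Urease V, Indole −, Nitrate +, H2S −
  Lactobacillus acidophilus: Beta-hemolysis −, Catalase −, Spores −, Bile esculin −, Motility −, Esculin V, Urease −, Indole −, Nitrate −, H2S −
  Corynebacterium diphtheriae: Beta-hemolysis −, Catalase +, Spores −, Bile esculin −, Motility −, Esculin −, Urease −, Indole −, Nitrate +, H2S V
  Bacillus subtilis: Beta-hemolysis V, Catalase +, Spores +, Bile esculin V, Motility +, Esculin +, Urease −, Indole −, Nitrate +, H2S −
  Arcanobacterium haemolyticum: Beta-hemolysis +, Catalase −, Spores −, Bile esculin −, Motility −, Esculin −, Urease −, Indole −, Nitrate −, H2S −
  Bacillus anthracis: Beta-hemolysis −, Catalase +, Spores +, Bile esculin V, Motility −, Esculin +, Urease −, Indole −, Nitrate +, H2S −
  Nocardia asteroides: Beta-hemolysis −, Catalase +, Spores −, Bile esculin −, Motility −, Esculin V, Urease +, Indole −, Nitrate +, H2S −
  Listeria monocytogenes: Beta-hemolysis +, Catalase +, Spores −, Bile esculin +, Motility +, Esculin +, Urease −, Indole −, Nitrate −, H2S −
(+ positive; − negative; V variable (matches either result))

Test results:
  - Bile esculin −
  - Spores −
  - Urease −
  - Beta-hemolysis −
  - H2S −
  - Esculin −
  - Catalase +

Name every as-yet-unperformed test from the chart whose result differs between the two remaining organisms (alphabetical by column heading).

Spores −: excludes Bacillus cereus, Bacillus subtilis, Bacillus anthracis — 7 left.
Catalase +: excludes Erysipelothrix rhusiopathiae, Lactobacillus acidophilus, Arcanobacterium haemolyticum — 4 left.
H2S −: all 4 remaining candidates are consistent.
Esculin −: excludes Listeria monocytogenes — 3 left.
Bile esculin −: all 3 remaining candidates are consistent.
Beta-hemolysis −: all 3 remaining candidates are consistent.
Urease −: excludes Nocardia asteroides — 2 left.
Two candidates remain: Corynebacterium diphtheriae and Corynebacterium jeikeium.
  Motility: − vs − — same for both, does not separate.
  Indole: − vs − — same for both, does not separate.
  Nitrate: Corynebacterium diphtheriae +, Corynebacterium jeikeium − — discriminates.

Nitrate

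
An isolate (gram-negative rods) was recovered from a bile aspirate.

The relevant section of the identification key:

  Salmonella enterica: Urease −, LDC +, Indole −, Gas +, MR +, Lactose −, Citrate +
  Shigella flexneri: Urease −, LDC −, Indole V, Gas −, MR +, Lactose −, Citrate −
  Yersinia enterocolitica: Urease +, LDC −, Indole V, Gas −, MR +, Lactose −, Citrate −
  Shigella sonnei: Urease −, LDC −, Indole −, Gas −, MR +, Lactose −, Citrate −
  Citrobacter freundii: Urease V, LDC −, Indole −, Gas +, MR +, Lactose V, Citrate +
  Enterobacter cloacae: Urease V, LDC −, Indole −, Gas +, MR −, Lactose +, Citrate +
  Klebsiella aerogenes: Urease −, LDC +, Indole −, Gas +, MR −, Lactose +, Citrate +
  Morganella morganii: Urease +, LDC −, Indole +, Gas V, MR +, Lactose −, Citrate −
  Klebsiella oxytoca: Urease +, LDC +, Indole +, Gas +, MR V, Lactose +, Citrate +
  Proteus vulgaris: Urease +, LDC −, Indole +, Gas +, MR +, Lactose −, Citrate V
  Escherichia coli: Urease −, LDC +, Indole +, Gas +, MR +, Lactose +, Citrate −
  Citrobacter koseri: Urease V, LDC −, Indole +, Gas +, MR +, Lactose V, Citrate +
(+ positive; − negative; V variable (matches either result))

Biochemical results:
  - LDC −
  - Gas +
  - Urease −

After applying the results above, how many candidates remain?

3

Urease −: excludes Yersinia enterocolitica, Morganella morganii, Klebsiella oxytoca, Proteus vulgaris — 8 left.
LDC −: excludes Salmonella enterica, Klebsiella aerogenes, Escherichia coli — 5 left.
Gas +: excludes Shigella flexneri, Shigella sonnei — 3 left.
Still consistent: Citrobacter freundii, Citrobacter koseri, Enterobacter cloacae.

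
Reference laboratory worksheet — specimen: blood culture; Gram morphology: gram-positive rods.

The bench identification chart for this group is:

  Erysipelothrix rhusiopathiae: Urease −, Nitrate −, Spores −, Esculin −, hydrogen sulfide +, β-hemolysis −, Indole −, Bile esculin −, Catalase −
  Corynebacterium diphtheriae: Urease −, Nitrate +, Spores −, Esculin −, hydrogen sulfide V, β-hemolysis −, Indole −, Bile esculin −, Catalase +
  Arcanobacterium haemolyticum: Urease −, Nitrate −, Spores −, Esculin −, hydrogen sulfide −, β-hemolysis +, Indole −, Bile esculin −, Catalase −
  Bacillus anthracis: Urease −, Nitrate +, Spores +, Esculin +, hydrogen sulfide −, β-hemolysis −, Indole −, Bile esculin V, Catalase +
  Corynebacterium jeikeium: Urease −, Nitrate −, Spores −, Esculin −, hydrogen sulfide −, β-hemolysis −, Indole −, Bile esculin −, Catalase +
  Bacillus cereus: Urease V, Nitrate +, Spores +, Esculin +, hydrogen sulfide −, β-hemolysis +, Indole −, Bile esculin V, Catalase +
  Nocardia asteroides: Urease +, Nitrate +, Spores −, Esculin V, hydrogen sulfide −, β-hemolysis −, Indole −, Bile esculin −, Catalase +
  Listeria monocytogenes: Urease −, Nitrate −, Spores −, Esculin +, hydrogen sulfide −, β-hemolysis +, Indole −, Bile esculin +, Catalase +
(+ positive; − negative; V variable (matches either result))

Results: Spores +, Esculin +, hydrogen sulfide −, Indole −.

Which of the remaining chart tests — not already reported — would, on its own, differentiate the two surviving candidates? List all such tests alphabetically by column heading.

β-hemolysis

Esculin +: excludes Erysipelothrix rhusiopathiae, Corynebacterium diphtheriae, Arcanobacterium haemolyticum, Corynebacterium jeikeium — 4 left.
hydrogen sulfide −: all 4 remaining candidates are consistent.
Indole −: all 4 remaining candidates are consistent.
Spores +: excludes Nocardia asteroides, Listeria monocytogenes — 2 left.
Two candidates remain: Bacillus anthracis and Bacillus cereus.
  Urease: − vs V — variable for at least one, does not separate.
  Nitrate: + vs + — same for both, does not separate.
  β-hemolysis: Bacillus anthracis −, Bacillus cereus + — discriminates.
  Bile esculin: V vs V — variable for at least one, does not separate.
  Catalase: + vs + — same for both, does not separate.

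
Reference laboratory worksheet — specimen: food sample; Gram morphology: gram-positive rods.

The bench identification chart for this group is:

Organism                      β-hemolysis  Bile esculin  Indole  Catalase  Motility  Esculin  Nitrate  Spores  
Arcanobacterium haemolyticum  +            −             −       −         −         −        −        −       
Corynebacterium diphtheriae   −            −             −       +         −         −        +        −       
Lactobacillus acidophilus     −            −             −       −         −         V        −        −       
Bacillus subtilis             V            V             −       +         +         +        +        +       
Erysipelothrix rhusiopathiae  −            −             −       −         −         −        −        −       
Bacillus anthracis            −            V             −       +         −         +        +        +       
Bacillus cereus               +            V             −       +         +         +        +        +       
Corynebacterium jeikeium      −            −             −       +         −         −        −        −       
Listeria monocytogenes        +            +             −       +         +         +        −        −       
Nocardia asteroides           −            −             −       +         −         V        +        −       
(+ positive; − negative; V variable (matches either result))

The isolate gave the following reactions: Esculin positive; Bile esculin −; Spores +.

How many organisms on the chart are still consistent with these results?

Esculin +: excludes Arcanobacterium haemolyticum, Corynebacterium diphtheriae, Erysipelothrix rhusiopathiae, Corynebacterium jeikeium — 6 left.
Spores +: excludes Lactobacillus acidophilus, Listeria monocytogenes, Nocardia asteroides — 3 left.
Bile esculin −: all 3 remaining candidates are consistent.
Still consistent: Bacillus anthracis, Bacillus cereus, Bacillus subtilis.

3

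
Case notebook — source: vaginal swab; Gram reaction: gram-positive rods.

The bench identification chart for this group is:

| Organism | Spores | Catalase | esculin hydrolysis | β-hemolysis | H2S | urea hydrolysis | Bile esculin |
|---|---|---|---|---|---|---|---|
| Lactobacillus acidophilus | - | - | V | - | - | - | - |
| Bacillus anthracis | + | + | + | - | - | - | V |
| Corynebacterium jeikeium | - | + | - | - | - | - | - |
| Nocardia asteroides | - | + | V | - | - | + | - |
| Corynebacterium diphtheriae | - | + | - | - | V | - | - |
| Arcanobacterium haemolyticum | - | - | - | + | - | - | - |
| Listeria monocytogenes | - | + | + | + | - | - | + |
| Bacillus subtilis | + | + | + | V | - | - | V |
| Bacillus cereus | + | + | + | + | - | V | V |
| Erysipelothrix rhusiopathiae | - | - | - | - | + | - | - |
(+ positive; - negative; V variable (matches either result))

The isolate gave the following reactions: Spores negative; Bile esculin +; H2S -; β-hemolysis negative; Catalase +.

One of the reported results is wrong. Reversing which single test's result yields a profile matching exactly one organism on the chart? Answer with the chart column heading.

As reported, no row in the chart matches all 5 reactions.
Reversing Spores → 2 organisms match (not unique).
Reversing β-hemolysis (to +) → unique match: Listeria monocytogenes.
Reversing Bile esculin → 3 organisms match (not unique).
Reversing H2S → still no organism matches.
Reversing Catalase → still no organism matches.

β-hemolysis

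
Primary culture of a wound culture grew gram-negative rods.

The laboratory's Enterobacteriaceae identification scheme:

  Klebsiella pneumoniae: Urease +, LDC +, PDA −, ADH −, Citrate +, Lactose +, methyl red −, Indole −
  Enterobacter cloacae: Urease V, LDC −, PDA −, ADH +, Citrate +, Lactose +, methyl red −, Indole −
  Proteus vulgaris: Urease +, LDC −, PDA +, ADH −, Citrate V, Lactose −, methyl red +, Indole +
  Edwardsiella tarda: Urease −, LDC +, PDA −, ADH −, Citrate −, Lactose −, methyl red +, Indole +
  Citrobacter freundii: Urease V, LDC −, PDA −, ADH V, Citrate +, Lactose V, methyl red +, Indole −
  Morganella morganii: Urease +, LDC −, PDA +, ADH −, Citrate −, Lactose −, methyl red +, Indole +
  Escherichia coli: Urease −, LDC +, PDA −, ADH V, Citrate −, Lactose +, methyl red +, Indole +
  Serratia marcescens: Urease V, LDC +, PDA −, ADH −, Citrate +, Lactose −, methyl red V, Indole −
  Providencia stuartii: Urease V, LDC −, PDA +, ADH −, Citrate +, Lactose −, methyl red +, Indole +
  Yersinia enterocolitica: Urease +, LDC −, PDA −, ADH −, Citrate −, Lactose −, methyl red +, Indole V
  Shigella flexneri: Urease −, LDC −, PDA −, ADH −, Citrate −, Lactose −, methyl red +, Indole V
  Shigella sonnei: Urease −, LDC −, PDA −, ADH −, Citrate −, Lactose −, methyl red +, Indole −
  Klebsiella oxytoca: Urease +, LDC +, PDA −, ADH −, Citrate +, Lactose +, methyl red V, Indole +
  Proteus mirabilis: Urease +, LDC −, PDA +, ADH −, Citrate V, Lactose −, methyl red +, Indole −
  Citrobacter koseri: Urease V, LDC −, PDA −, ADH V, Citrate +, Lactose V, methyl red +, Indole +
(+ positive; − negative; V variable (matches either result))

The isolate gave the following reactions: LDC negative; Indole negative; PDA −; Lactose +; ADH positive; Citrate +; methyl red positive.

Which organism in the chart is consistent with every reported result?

Citrate +: excludes 6 organisms — 9 left.
methyl red +: excludes Klebsiella pneumoniae, Enterobacter cloacae — 7 left.
LDC −: excludes Serratia marcescens, Klebsiella oxytoca — 5 left.
Indole −: excludes Proteus vulgaris, Providencia stuartii, Citrobacter koseri — 2 left.
PDA −: excludes Proteus mirabilis — 1 left.
Lactose +: the one remaining candidate is consistent.
ADH +: the one remaining candidate is consistent.

Citrobacter freundii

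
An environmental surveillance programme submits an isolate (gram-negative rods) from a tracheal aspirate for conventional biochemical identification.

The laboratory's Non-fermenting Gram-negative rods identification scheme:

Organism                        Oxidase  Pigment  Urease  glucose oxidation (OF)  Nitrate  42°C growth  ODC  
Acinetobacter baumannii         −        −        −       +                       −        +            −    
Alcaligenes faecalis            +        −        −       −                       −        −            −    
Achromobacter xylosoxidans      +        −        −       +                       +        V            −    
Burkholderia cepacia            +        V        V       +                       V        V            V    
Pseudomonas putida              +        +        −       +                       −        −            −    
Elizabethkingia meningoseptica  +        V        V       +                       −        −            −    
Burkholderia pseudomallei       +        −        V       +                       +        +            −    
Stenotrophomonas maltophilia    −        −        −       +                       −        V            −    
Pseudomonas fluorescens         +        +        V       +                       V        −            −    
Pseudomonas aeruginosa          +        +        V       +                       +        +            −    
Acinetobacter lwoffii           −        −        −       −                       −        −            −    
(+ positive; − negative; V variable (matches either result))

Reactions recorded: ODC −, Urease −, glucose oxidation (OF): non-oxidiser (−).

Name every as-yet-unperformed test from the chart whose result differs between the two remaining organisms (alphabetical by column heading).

Oxidase

Urease −: all 11 remaining candidates are consistent.
glucose oxidation (OF) −: excludes 9 organisms — 2 left.
ODC −: all 2 remaining candidates are consistent.
Two candidates remain: Acinetobacter lwoffii and Alcaligenes faecalis.
  Oxidase: Acinetobacter lwoffii −, Alcaligenes faecalis + — discriminates.
  Pigment: − vs − — same for both, does not separate.
  Nitrate: − vs − — same for both, does not separate.
  42°C growth: − vs − — same for both, does not separate.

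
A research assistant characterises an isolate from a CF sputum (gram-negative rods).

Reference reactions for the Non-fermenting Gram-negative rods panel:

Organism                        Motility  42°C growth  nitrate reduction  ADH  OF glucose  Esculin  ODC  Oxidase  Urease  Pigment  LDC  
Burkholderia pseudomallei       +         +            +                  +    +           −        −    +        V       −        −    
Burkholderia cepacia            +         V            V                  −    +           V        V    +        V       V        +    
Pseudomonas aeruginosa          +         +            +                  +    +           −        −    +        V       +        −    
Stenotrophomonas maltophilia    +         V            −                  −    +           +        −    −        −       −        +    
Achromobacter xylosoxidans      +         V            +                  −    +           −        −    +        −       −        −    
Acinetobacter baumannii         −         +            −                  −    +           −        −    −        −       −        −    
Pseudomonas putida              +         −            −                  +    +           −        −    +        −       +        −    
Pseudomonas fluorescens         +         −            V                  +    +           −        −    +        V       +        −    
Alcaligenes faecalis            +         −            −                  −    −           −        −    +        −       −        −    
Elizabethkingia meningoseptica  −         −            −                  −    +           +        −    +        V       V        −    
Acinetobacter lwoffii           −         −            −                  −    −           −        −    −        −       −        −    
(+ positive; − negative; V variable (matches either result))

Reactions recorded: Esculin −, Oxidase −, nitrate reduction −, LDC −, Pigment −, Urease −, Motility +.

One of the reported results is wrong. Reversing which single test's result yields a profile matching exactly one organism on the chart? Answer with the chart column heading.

Oxidase

As reported, no row in the chart matches all 7 reactions.
Reversing Esculin → still no organism matches.
Reversing Pigment → still no organism matches.
Reversing nitrate reduction → still no organism matches.
Reversing Oxidase (to +) → unique match: Alcaligenes faecalis.
Reversing LDC → still no organism matches.
Reversing Motility → 2 organisms match (not unique).
Reversing Urease → still no organism matches.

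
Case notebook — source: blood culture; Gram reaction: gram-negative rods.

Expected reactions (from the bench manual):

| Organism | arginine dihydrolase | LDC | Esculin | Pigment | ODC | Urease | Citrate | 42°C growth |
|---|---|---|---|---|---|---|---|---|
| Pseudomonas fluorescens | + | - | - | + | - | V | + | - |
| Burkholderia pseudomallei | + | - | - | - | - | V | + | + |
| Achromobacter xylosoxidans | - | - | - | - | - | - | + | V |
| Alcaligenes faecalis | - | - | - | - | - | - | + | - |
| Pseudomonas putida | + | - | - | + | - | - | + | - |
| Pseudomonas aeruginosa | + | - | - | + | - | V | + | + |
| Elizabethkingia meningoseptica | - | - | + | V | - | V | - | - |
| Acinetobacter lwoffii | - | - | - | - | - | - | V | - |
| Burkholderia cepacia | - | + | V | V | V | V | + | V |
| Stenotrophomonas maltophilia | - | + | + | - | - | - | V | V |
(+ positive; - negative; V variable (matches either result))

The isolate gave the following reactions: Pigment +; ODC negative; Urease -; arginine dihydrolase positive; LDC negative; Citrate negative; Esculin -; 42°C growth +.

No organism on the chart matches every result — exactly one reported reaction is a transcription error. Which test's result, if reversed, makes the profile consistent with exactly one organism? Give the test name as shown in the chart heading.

Citrate

As reported, no row in the chart matches all 8 reactions.
Reversing Pigment → still no organism matches.
Reversing ODC → still no organism matches.
Reversing LDC → still no organism matches.
Reversing Urease → still no organism matches.
Reversing arginine dihydrolase → still no organism matches.
Reversing 42°C growth → still no organism matches.
Reversing Citrate (to +) → unique match: Pseudomonas aeruginosa.
Reversing Esculin → still no organism matches.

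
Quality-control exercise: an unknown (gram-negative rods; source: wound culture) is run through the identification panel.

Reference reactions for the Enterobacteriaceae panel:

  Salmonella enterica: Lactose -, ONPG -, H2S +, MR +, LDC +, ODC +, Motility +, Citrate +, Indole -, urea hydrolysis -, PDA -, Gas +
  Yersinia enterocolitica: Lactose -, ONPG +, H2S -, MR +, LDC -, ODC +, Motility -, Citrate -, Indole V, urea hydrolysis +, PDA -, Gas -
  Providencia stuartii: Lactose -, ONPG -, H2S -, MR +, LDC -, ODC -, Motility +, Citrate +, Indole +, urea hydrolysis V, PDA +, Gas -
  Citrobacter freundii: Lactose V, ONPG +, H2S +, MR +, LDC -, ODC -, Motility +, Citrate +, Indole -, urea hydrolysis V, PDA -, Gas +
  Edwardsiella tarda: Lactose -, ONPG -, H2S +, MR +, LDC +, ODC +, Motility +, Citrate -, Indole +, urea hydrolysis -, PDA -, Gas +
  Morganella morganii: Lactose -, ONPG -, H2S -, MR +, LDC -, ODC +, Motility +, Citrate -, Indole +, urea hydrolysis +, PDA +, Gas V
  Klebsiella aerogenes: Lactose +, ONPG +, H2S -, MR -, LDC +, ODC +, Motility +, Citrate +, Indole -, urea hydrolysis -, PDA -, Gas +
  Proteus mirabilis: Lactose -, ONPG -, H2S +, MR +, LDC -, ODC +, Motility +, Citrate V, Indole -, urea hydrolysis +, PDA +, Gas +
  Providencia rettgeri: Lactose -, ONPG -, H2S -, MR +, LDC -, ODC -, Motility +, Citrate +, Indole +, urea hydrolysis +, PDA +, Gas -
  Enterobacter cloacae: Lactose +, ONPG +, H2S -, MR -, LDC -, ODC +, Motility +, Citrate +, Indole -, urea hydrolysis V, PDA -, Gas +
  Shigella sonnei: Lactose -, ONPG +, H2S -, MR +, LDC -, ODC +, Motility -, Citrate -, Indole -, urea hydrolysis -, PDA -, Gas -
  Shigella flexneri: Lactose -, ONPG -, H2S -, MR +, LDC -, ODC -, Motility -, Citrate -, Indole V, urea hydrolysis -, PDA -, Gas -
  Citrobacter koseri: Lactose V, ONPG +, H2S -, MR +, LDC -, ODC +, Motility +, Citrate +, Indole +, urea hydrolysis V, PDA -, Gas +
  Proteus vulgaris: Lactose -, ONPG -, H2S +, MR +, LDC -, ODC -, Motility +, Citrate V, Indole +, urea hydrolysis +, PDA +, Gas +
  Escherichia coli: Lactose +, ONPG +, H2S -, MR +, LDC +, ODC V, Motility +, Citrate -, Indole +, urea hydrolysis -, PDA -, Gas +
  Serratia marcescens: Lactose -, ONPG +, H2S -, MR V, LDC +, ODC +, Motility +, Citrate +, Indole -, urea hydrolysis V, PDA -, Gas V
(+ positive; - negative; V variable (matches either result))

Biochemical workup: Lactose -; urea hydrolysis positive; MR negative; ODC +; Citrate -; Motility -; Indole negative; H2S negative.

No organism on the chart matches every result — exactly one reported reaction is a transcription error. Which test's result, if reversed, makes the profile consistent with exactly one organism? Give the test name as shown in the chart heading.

MR

As reported, no row in the chart matches all 8 reactions.
Reversing Indole → still no organism matches.
Reversing H2S → still no organism matches.
Reversing Lactose → still no organism matches.
Reversing Motility → still no organism matches.
Reversing MR (to +) → unique match: Yersinia enterocolitica.
Reversing Citrate → still no organism matches.
Reversing ODC → still no organism matches.
Reversing urea hydrolysis → still no organism matches.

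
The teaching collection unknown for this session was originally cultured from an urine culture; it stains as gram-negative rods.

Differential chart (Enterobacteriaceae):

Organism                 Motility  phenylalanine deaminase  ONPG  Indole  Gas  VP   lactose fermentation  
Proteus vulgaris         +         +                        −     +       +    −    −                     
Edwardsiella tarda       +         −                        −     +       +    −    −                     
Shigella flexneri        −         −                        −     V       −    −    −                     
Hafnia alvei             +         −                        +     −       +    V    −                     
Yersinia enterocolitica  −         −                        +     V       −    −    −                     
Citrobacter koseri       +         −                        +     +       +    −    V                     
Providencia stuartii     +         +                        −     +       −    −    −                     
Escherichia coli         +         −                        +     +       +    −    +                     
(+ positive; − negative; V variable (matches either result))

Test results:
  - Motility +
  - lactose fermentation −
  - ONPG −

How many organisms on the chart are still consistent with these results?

3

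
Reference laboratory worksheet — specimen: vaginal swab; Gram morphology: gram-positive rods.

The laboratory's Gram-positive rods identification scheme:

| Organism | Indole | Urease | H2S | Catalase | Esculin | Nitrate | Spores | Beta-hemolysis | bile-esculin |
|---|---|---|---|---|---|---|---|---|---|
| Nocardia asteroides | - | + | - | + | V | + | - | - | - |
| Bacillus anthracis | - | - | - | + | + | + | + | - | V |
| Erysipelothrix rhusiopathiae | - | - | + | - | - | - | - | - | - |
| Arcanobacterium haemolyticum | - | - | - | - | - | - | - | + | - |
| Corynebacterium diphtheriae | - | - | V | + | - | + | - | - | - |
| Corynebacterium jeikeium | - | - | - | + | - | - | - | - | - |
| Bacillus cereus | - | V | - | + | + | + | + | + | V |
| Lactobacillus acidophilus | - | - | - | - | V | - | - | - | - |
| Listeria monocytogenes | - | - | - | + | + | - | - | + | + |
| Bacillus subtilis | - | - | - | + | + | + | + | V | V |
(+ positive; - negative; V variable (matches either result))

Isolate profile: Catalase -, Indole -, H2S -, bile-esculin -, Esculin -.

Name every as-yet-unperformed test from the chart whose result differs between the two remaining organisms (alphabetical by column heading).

bile-esculin -: excludes Listeria monocytogenes — 9 left.
Indole -: all 9 remaining candidates are consistent.
Catalase -: excludes 6 organisms — 3 left.
Esculin -: all 3 remaining candidates are consistent.
H2S -: excludes Erysipelothrix rhusiopathiae — 2 left.
Two candidates remain: Arcanobacterium haemolyticum and Lactobacillus acidophilus.
  Urease: - vs - — same for both, does not separate.
  Nitrate: - vs - — same for both, does not separate.
  Spores: - vs - — same for both, does not separate.
  Beta-hemolysis: Arcanobacterium haemolyticum +, Lactobacillus acidophilus - — discriminates.

Beta-hemolysis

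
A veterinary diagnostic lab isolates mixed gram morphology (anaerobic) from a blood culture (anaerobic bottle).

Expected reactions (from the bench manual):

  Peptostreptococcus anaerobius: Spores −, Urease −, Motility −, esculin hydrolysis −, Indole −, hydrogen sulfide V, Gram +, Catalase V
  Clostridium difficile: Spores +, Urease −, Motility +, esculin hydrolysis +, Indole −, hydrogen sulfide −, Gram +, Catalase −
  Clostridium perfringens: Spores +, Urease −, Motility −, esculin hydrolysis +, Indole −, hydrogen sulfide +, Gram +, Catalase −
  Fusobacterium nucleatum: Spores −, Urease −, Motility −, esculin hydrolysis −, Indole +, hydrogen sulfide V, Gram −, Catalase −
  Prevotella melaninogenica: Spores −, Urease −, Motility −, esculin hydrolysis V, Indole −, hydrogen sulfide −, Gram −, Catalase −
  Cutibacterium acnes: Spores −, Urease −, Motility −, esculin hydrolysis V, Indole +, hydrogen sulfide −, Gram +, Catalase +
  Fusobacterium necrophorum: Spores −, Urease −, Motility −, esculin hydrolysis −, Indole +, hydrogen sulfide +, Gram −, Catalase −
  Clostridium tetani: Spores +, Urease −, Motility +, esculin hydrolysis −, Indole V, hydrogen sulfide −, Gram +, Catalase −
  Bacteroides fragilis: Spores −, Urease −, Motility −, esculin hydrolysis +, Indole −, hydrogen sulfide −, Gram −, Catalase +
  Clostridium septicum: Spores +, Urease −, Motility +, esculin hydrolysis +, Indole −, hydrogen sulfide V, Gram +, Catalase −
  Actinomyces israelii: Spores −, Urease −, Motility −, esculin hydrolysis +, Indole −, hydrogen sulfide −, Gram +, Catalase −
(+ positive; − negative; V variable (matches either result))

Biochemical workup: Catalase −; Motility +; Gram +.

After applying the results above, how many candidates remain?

3

Motility +: excludes 8 organisms — 3 left.
Catalase −: all 3 remaining candidates are consistent.
Gram +: all 3 remaining candidates are consistent.
Still consistent: Clostridium difficile, Clostridium septicum, Clostridium tetani.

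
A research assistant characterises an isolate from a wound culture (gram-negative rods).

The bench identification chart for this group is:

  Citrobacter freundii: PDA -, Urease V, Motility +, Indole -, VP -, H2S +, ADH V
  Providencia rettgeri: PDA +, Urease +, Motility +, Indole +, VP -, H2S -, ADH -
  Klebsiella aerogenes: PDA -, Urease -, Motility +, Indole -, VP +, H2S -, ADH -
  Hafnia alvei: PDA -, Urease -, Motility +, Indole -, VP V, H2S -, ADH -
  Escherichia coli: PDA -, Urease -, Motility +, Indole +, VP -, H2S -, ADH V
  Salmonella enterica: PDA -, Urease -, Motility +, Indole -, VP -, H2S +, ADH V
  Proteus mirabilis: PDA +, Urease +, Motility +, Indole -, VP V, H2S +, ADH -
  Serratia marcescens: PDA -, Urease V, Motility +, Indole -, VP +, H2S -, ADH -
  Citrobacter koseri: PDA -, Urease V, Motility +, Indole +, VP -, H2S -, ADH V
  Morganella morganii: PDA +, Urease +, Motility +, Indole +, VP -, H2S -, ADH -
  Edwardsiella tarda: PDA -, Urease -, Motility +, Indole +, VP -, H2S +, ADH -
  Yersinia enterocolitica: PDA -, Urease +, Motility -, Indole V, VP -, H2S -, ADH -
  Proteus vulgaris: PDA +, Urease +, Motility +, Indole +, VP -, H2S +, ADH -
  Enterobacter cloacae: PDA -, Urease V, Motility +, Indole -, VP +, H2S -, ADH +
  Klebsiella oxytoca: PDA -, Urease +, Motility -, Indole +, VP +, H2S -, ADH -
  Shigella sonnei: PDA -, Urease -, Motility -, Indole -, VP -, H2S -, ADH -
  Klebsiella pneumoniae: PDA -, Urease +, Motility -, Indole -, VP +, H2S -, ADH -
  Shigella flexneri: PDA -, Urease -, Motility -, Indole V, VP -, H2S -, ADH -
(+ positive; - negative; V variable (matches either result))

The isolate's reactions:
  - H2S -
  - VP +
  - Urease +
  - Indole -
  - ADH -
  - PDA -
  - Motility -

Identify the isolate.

Klebsiella pneumoniae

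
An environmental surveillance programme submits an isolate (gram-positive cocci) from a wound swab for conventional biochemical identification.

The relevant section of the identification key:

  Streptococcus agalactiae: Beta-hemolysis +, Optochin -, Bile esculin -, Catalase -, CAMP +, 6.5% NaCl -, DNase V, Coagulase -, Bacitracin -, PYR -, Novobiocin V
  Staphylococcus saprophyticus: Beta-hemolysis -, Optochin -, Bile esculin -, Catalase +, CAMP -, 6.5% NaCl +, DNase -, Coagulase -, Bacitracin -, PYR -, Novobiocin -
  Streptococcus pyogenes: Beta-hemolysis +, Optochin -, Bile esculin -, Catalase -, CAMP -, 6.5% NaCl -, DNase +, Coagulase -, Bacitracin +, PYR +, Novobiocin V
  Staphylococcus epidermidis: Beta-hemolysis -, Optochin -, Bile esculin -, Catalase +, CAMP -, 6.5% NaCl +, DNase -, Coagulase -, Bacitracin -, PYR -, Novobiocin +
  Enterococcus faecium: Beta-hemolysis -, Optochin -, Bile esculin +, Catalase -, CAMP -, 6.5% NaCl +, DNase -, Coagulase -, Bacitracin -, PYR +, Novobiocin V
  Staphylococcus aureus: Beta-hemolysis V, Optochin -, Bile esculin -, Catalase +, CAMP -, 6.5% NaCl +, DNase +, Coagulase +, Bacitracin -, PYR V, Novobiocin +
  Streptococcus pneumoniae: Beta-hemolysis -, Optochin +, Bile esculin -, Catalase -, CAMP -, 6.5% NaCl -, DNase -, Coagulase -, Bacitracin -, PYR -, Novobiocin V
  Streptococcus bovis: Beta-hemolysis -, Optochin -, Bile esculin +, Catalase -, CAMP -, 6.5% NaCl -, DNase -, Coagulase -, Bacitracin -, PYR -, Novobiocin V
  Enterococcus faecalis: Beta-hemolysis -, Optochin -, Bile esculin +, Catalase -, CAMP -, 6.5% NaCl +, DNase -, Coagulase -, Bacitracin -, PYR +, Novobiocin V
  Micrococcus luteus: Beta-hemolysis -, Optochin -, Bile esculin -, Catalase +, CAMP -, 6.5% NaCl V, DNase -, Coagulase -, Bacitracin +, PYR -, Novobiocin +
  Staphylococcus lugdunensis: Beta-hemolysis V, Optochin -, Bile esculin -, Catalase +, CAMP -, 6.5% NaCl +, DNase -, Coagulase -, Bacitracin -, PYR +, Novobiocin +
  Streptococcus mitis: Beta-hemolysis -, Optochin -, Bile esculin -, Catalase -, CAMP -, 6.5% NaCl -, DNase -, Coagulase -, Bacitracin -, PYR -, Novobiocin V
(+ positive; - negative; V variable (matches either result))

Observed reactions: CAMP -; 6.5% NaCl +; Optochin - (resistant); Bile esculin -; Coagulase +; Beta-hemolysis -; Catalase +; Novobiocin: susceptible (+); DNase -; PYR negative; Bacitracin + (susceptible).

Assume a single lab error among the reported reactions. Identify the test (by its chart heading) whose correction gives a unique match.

Coagulase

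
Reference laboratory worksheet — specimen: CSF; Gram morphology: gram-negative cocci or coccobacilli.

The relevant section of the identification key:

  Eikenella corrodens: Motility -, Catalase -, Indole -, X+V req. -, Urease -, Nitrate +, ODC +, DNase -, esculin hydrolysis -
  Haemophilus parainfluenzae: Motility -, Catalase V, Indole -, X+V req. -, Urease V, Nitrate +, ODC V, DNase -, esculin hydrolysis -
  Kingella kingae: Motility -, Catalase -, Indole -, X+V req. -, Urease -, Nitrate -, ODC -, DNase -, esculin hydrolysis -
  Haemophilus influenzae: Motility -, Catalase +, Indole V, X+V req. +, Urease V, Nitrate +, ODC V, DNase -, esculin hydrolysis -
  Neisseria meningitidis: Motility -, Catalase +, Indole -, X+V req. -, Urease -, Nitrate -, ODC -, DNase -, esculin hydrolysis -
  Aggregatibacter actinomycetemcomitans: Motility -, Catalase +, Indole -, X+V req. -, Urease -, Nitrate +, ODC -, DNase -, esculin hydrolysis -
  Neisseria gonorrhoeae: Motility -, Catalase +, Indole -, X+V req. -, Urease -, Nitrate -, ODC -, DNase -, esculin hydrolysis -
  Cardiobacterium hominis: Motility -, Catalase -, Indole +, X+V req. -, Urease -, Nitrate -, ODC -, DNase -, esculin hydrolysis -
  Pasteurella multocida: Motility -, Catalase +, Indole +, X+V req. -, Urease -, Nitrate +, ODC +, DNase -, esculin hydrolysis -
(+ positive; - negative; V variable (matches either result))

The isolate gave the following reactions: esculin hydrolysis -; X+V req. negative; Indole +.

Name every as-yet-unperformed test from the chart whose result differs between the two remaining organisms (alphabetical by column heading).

Catalase, Nitrate, ODC

esculin hydrolysis -: all 9 remaining candidates are consistent.
Indole +: excludes 6 organisms — 3 left.
X+V req. -: excludes Haemophilus influenzae — 2 left.
Two candidates remain: Cardiobacterium hominis and Pasteurella multocida.
  Motility: - vs - — same for both, does not separate.
  Catalase: Cardiobacterium hominis -, Pasteurella multocida + — discriminates.
  Urease: - vs - — same for both, does not separate.
  Nitrate: Cardiobacterium hominis -, Pasteurella multocida + — discriminates.
  ODC: Cardiobacterium hominis -, Pasteurella multocida + — discriminates.
  DNase: - vs - — same for both, does not separate.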